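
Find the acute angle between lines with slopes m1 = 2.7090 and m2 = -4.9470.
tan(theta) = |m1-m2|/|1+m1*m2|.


m1-m2 = 7.656
1+m1*m2 = -12.401423
tan(theta) = |7.656/(-12.401423)| = 0.617349
theta = arctan(|7.656/(-12.401423)|) = 31.6890 degrees (acute angle)

31.6890 degrees


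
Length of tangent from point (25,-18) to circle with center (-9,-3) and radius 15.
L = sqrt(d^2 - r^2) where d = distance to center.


d = sqrt((25+ 9)^2 + (-18+ 3)^2) = sqrt(1156+225) = 37.1618
L = sqrt(1381.0000 - 225) = sqrt(1156.0000) = 34.0000

34.0000


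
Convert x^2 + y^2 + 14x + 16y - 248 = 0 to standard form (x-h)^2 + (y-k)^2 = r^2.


h = -D/2 = -14/2 = -7
k = -E/2 = -16/2 = -8
r^2 = h^2 + k^2 - F = 49 + 64 + 248 = 361
r = 19

Center (-7, -8), radius = 19


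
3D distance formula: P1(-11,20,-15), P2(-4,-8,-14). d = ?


dx=7, dy=-28, dz=1
d = sqrt(49+784+1) = sqrt(834) = 28.8791

28.8791


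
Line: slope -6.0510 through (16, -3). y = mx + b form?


y + 3 = -6.0510(x - 16)
y = -6.0510x - 3 + 6.0510*16
y = -6.0510x + 93.8160

y = -6.0510x + 93.8160


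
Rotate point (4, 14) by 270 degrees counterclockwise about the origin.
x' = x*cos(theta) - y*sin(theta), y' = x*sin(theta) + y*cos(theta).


cos(270) = 0, sin(270) = -1
x' = 4*0 - 14*(-1) = 14
y' = 4*(-1) + 14*0 = -4

(14, -4)


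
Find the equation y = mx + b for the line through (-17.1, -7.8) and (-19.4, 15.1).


m = (22.9)/(-2.3) = -9.9565
b = y1 - m*x1 = -7.8 - (22.9*(-17.1))/(-2.3) = -7.8 - 170.2565 = -178.0565

y = -9.9565x - 178.0565


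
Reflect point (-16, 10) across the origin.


Reflection rule for origin: (-x, -y)
(-16, 10) -> (16, -10)

(16, -10)


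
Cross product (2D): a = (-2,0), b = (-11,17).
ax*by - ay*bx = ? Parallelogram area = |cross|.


cross = -2*17 - 0*(-11) = -34 - 0 = -34
Parallelogram area = |-34| = 34

cross = -34, parallelogram area = 34


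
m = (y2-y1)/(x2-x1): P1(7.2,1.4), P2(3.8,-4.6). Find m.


dy = -4.6 - 1.4 = -6.0
dx = 3.8 - 7.2 = -3.4
m = -6.0/(-3.4) = 1.7647

m = 1.7647


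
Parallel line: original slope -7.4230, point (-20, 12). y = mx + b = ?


Parallel lines have equal slopes.
m2 = -7.4230
b2 = 12 + 7.4230*(-20) = -136.4600

y = -7.4230x - 136.4600


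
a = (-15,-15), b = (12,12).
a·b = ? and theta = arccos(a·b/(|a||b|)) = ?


a·b = -15*12 - 15*12 = -180 - 180 = -360
|a| = sqrt(225+225) = 21.2132
|b| = sqrt(144+144) = 16.9706
cos(theta) = -360/(sqrt(450)*sqrt(288)) = -360/sqrt(129600) = -1
theta = arccos(-360/sqrt(129600)) = 180.0000 degrees

a·b = -360, theta = 180.0000 deg


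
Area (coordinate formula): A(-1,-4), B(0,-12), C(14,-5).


-1*(-12+ 5) = 7
0*(-5+ 4) = 0
14*(-4+ 12) = 112
sum = 119
Area = |119|/2 = 59.5000

59.5000 sq units


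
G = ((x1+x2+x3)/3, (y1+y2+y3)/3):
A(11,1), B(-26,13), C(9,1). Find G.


Gx = (11- 26+9)/3 = -6/3 = -2.0000
Gy = (1+13+1)/3 = 15/3 = 5.0000

G = (-2.0000, 5.0000)


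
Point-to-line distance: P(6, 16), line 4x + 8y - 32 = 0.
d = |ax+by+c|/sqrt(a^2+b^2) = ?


|4*6 + 8*16 - 32| = |120| = 120
sqrt(16 + 64) = sqrt(80) = 8.9443
d = 120/sqrt(80) = 13.4164

13.4164


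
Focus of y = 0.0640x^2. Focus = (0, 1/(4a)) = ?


a = 0.0640
4a = 0.2560
focus = (0, 1/0.2560) = (0, 3.9062)

Focus = (0, 3.9062)


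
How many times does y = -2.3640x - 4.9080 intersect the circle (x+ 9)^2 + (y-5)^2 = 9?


Substitute y = -2.3640x - 4.9080: (x+ 9)^2 + (-2.3640x- 4.9080-5)^2 = 9
Expand to Ax^2 + Bx + C = 0, where b-k = -9.908
A = 1+m^2 = 6.588496
B = 2(m(b-k) - h) = 2(-2.3640*(-9.908) + 9) = 64.845024
C = h^2 + (b-k)^2 - r^2 = 81 + 98.168464 - 9 = 170.168464
disc = B^2-4AC = 4204.8771 - 4484.6170 = -279.7399
disc < 0

0 intersection points


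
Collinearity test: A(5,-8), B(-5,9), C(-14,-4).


5*(9+ 4) - 5*(-4+ 8) - 14*(-8-9)
= 65 - 20 + 238 = 283

No, not collinear (determinant = 283)


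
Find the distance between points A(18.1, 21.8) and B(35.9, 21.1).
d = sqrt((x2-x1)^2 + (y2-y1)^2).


dx = 35.9 - 18.1 = 17.8
dy = 21.1 - 21.8 = -0.7
d = sqrt(316.84 + 0.49) = sqrt(317.33) = 17.8138

17.8138


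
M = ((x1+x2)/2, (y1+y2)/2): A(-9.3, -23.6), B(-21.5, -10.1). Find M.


Mx = (-9.3 - 21.5)/2 = -30.8/2 = -15.4000
My = (-23.6 - 10.1)/2 = -33.7/2 = -16.8500

(-15.4000, -16.8500)


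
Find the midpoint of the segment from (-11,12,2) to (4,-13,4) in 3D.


Mx = (-11+4)/2 = -3.5000
My = (12- 13)/2 = -0.5000
Mz = (2+4)/2 = 3.0000

M = (-3.5000, -0.5000, 3.0000)


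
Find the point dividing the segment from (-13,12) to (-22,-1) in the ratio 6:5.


Px = (6*(-22) + 5*(-13))/11 = -197/11 = -17.9091
Py = (6*(-1) + 5*12)/11 = 54/11 = 4.9091

P = (-17.9091, 4.9091)


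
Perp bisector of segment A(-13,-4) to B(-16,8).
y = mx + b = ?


Midpoint = (-14.5, 2)
Slope of AB = dy/dx = 12/(-3) = -4.0000
Perp slope = -dx/dy = 3/12 = 0.2500
b = My - (perp slope)*Mx = 2 + (-3*(-14.5))/12 = 2 + 3.6250 = 5.6250

y = 0.2500x + 5.6250


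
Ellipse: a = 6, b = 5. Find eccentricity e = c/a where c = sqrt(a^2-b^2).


c = sqrt(36-25) = sqrt(11) = 3.3166
e = c/a = sqrt(11)/6 = 0.5528

e = 0.5528


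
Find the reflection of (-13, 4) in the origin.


Reflection rule for origin: (-x, -y)
(-13, 4) -> (13, -4)

(13, -4)


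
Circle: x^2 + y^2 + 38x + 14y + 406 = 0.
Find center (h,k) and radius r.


h = -D/2 = -38/2 = -19
k = -E/2 = -14/2 = -7
r^2 = h^2 + k^2 - F = 361 + 49 - 406 = 4
r = 2

Center (-19, -7), radius = 2


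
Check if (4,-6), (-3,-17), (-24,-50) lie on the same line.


4*(-17+ 50) - 3*(-50+ 6) - 24*(-6+ 17)
= 132 + 132 - 264 = 0

Yes, collinear (determinant = 0)


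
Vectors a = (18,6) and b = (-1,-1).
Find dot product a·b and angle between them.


a·b = 18*(-1) + 6*(-1) = -18 - 6 = -24
|a| = sqrt(324+36) = 18.9737
|b| = sqrt(1+1) = 1.4142
cos(theta) = -24/(sqrt(360)*sqrt(2)) = -24/sqrt(720) = -0.894427
theta = arccos(-24/sqrt(720)) = 153.4349 degrees

a·b = -24, theta = 153.4349 deg


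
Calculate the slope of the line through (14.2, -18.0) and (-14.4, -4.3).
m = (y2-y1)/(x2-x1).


dy = -4.3 + 18.0 = 13.7
dx = -14.4 - 14.2 = -28.6
m = 13.7/(-28.6) = -0.4790

m = -0.4790


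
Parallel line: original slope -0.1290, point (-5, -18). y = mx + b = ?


Parallel lines have equal slopes.
m2 = -0.1290
b2 = -18 + 0.1290*(-5) = -18.6450

y = -0.1290x - 18.6450


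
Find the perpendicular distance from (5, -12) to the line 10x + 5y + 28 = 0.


|10*5 + 5*(-12) + 28| = |18| = 18
sqrt(100 + 25) = sqrt(125) = 11.1803
d = 18/sqrt(125) = 1.6100

1.6100


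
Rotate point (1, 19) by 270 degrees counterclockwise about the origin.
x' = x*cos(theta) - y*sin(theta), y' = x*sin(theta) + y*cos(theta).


cos(270) = 0, sin(270) = -1
x' = 1*0 - 19*(-1) = 19
y' = 1*(-1) + 19*0 = -1

(19, -1)


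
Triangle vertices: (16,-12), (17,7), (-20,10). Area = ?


16*(7-10) = -48
17*(10+ 12) = 374
-20*(-12-7) = 380
sum = 706
Area = |706|/2 = 353.0000

353.0000 sq units


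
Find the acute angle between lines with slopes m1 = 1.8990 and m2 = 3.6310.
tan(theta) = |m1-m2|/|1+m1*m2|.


m1-m2 = -1.732
1+m1*m2 = 7.895269
tan(theta) = |-1.732/7.895269| = 0.219372
theta = arctan(|-1.732/7.895269|) = 12.3731 degrees (acute angle)

12.3731 degrees


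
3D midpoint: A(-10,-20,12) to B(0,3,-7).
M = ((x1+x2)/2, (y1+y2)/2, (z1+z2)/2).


Mx = (-10+0)/2 = -5.0000
My = (-20+3)/2 = -8.5000
Mz = (12- 7)/2 = 2.5000

M = (-5.0000, -8.5000, 2.5000)


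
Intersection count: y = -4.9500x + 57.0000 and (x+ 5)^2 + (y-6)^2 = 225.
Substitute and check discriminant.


Substitute y = -4.9500x + 57.0000: (x+ 5)^2 + (-4.9500x+57.0000-6)^2 = 225
Expand to Ax^2 + Bx + C = 0, where b-k = 51
A = 1+m^2 = 25.5025
B = 2(m(b-k) - h) = 2(-4.9500*51 + 5) = -494.9
C = h^2 + (b-k)^2 - r^2 = 25 + 2601 - 225 = 2401
disc = B^2-4AC = 244926.0100 - 244926.0100 = 0
disc = 0

1 intersection point (tangent)


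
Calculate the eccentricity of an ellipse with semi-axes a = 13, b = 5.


c = sqrt(169-25) = sqrt(144) = 12.0000
e = c/a = 12/13 = 0.9231

e = 0.9231


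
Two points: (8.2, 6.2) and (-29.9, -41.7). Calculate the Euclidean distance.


dx = -29.9 - 8.2 = -38.1
dy = -41.7 - 6.2 = -47.9
d = sqrt(1451.61 + 2294.41) = sqrt(3746.02) = 61.2047

61.2047


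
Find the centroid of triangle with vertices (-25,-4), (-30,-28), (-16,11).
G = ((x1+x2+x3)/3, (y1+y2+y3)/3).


Gx = (-25- 30- 16)/3 = -71/3 = -23.6667
Gy = (-4- 28+11)/3 = -21/3 = -7.0000

G = (-23.6667, -7.0000)


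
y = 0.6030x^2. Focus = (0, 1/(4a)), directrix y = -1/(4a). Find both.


a = 0.6030
1/(4a) = 0.4146
Focus = (0, 0.4146)
Directrix: y = -0.4146

Focus = (0, 0.4146), Directrix: y = -0.4146


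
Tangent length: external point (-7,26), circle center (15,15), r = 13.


d = sqrt((-7-15)^2 + (26-15)^2) = sqrt(484+121) = 24.5967
L = sqrt(605.0000 - 169) = sqrt(436.0000) = 20.8806

20.8806


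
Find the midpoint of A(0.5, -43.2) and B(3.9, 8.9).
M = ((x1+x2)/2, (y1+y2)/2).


Mx = (0.5 + 3.9)/2 = 4.4/2 = 2.2000
My = (-43.2 + 8.9)/2 = -34.3/2 = -17.1500

(2.2000, -17.1500)


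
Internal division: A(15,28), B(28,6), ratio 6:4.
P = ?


Px = (6*28 + 4*15)/10 = 228/10 = 22.8000
Py = (6*6 + 4*28)/10 = 148/10 = 14.8000

P = (22.8000, 14.8000)


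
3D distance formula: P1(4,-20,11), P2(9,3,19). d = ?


dx=5, dy=23, dz=8
d = sqrt(25+529+64) = sqrt(618) = 24.8596

24.8596


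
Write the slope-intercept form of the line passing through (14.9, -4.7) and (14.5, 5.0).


m = (9.7)/(-0.4) = -24.2500
b = y1 - m*x1 = -4.7 - (9.7*14.9)/(-0.4) = -4.7 + 361.3250 = 356.6250

y = -24.2500x + 356.6250


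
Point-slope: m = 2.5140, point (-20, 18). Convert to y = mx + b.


y - 18 = 2.5140(x + 20)
y = 2.5140x + 18 - 2.5140*(-20)
y = 2.5140x + 68.2800

y = 2.5140x + 68.2800


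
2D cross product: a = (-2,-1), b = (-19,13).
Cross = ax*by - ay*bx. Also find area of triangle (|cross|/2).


cross = -2*13 + 1*(-19) = -26 - 19 = -45
Triangle area = |-45|/2 = 45/2 = 22.5000

cross = -45, triangle area = 22.5000


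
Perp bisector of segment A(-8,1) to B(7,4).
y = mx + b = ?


Midpoint = (-0.5, 2.5)
Slope of AB = dy/dx = 3/15 = 0.2000
Perp slope = -dx/dy = -15/3 = -5.0000
b = My - (perp slope)*Mx = 2.5 + (15*(-0.5))/3 = 2.5 - 2.5000 = 0

y = -5.0000x + 0


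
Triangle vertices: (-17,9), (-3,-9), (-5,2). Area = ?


-17*(-9-2) = 187
-3*(2-9) = 21
-5*(9+ 9) = -90
sum = 118
Area = |118|/2 = 59.0000

59.0000 sq units


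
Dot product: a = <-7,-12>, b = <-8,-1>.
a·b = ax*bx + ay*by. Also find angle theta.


a·b = -7*(-8) - 12*(-1) = 56 + 12 = 68
|a| = sqrt(49+144) = 13.8924
|b| = sqrt(64+1) = 8.0623
cos(theta) = 68/(sqrt(193)*sqrt(65)) = 68/sqrt(12545) = 0.607119
theta = arccos(68/sqrt(12545)) = 52.6185 degrees

a·b = 68, theta = 52.6185 deg


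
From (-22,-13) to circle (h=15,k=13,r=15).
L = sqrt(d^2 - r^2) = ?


d = sqrt((-22-15)^2 + (-13-13)^2) = sqrt(1369+676) = 45.2217
L = sqrt(2045.0000 - 225) = sqrt(1820.0000) = 42.6615

42.6615


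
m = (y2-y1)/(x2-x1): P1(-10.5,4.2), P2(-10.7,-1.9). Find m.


dy = -1.9 - 4.2 = -6.1
dx = -10.7 + 10.5 = -0.2
m = -6.1/(-0.2) = 30.5000

m = 30.5000


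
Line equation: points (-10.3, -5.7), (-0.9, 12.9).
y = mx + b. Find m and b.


m = (18.6)/(9.4) = 1.9787
b = y1 - m*x1 = -5.7 - (18.6*(-10.3))/(9.4) = -5.7 + 20.3809 = 14.6809

y = 1.9787x + 14.6809


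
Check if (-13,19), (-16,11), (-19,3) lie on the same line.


-13*(11-3) - 16*(3-19) - 19*(19-11)
= -104 + 256 - 152 = 0

Yes, collinear (determinant = 0)


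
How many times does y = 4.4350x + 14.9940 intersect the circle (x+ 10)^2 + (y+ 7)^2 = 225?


Substitute y = 4.4350x + 14.9940: (x+ 10)^2 + (4.4350x+14.9940+ 7)^2 = 225
Expand to Ax^2 + Bx + C = 0, where b-k = 21.994
A = 1+m^2 = 20.669225
B = 2(m(b-k) - h) = 2(4.4350*21.994 + 10) = 215.08678
C = h^2 + (b-k)^2 - r^2 = 100 + 483.736036 - 225 = 358.736036
disc = B^2-4AC = 46262.3229 - 29659.1834 = 16603.1395
disc > 0

2 intersection points


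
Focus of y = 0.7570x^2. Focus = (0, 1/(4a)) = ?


a = 0.7570
4a = 3.0280
focus = (0, 1/3.0280) = (0, 0.3303)

Focus = (0, 0.3303)


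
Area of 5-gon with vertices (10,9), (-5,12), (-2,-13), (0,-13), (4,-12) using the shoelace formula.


sum(xi*y_{i+1}) = 10*12 - 5*(-13) - 2*(-13) + 0*(-12) + 4*9 = 247
sum(yi*x_{i+1}) = 9*(-5) + 12*(-2) - 13*0 - 13*4 - 12*10 = -241
Area = |247 + 241|/2 = 488/2 = 244.0000

244.0000 sq units


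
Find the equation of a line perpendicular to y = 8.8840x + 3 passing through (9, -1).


Perpendicular slope = -1/m1 = -1/8.8840 = -0.1126
b2 = y0 - m2*x0 = -1 + 9/8.8840 = -1 + 1.0131 = 0.0131

y = -0.1126x + 0.0131


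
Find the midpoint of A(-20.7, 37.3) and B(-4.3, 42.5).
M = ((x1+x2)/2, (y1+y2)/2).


Mx = (-20.7 - 4.3)/2 = -25.0/2 = -12.5000
My = (37.3 + 42.5)/2 = 79.8/2 = 39.9000

(-12.5000, 39.9000)


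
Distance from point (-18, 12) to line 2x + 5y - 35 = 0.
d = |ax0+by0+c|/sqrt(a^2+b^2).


|2*(-18) + 5*12 - 35| = |-11| = 11
sqrt(4 + 25) = sqrt(29) = 5.3852
d = 11/sqrt(29) = 2.0426

2.0426


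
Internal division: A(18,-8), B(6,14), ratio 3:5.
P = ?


Px = (3*6 + 5*18)/8 = 108/8 = 13.5000
Py = (3*14 + 5*(-8))/8 = 2/8 = 0.2500

P = (13.5000, 0.2500)


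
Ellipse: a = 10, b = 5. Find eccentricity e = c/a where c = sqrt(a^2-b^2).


c = sqrt(100-25) = sqrt(75) = 8.6603
e = c/a = sqrt(75)/10 = 0.8660

e = 0.8660


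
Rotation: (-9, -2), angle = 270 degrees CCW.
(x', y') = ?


cos(270) = 0, sin(270) = -1
x' = -9*0 + 2*(-1) = -2
y' = -9*(-1) - 2*0 = 9

(-2, 9)


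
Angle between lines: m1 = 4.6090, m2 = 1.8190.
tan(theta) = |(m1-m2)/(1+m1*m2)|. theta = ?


m1-m2 = 2.79
1+m1*m2 = 9.383771
tan(theta) = |2.79/9.383771| = 0.297322
theta = arctan(|2.79/9.383771|) = 16.5584 degrees (acute angle)

16.5584 degrees


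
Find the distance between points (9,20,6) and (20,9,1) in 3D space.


dx=11, dy=-11, dz=-5
d = sqrt(121+121+25) = sqrt(267) = 16.3401

16.3401


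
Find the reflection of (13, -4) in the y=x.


Reflection rule for y=x: (y, x)
(13, -4) -> (-4, 13)

(-4, 13)


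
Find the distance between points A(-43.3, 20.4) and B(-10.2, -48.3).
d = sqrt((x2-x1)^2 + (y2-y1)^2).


dx = -10.2 + 43.3 = 33.1
dy = -48.3 - 20.4 = -68.7
d = sqrt(1095.61 + 4719.69) = sqrt(5815.3) = 76.2581

76.2581


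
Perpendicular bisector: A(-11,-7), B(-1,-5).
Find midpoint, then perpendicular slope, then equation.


Midpoint = (-6, -6)
Slope of AB = dy/dx = 2/10 = 0.2000
Perp slope = -dx/dy = -10/2 = -5.0000
b = My - (perp slope)*Mx = -6 + (10*(-6))/2 = -6 - 30.0000 = -36.0000

y = -5.0000x - 36.0000


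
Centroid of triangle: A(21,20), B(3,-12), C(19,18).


Gx = (21+3+19)/3 = 43/3 = 14.3333
Gy = (20- 12+18)/3 = 26/3 = 8.6667

G = (14.3333, 8.6667)


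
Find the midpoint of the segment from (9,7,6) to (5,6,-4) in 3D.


Mx = (9+5)/2 = 7.0000
My = (7+6)/2 = 6.5000
Mz = (6- 4)/2 = 1.0000

M = (7.0000, 6.5000, 1.0000)


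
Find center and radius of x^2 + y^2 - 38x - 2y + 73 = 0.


h = -D/2 = 38/2 = 19
k = -E/2 = 2/2 = 1
r^2 = h^2 + k^2 - F = 361 + 1 - 73 = 289
r = 17

Center (19, 1), radius = 17


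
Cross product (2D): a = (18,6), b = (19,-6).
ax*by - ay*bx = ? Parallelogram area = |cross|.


cross = 18*(-6) - 6*19 = -108 - 114 = -222
Parallelogram area = |-222| = 222

cross = -222, parallelogram area = 222


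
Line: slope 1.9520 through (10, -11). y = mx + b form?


y + 11 = 1.9520(x - 10)
y = 1.9520x - 11 - 1.9520*10
y = 1.9520x - 30.5200

y = 1.9520x - 30.5200


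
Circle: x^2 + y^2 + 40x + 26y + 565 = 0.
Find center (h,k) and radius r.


h = -D/2 = -40/2 = -20
k = -E/2 = -26/2 = -13
r^2 = h^2 + k^2 - F = 400 + 169 - 565 = 4
r = 2

Center (-20, -13), radius = 2


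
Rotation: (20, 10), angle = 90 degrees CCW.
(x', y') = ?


cos(90) = 0, sin(90) = 1
x' = 20*0 - 10*1 = -10
y' = 20*1 + 10*0 = 20

(-10, 20)


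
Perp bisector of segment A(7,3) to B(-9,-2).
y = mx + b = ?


Midpoint = (-1, 0.5)
Slope of AB = dy/dx = -5/(-16) = 0.3125
Perp slope = -dx/dy = -16/5 = -3.2000
b = My - (perp slope)*Mx = 0.5 + (-16*(-1))/(-5) = 0.5 - 3.2000 = -2.7000

y = -3.2000x - 2.7000


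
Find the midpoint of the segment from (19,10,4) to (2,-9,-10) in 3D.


Mx = (19+2)/2 = 10.5000
My = (10- 9)/2 = 0.5000
Mz = (4- 10)/2 = -3.0000

M = (10.5000, 0.5000, -3.0000)


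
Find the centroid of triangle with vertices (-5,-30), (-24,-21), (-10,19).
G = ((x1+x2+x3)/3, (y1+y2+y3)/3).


Gx = (-5- 24- 10)/3 = -39/3 = -13.0000
Gy = (-30- 21+19)/3 = -32/3 = -10.6667

G = (-13.0000, -10.6667)


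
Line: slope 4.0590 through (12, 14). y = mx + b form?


y - 14 = 4.0590(x - 12)
y = 4.0590x + 14 - 4.0590*12
y = 4.0590x - 34.7080

y = 4.0590x - 34.7080


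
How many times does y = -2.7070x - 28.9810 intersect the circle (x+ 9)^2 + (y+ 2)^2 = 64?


Substitute y = -2.7070x - 28.9810: (x+ 9)^2 + (-2.7070x- 28.9810+ 2)^2 = 64
Expand to Ax^2 + Bx + C = 0, where b-k = -26.981
A = 1+m^2 = 8.327849
B = 2(m(b-k) - h) = 2(-2.7070*(-26.981) + 9) = 164.075134
C = h^2 + (b-k)^2 - r^2 = 81 + 727.974361 - 64 = 744.974361
disc = B^2-4AC = 26920.6496 - 24816.1359 = 2104.5137
disc > 0

2 intersection points


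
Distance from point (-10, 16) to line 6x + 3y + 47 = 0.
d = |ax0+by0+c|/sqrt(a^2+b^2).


|6*(-10) + 3*16 + 47| = |35| = 35
sqrt(36 + 9) = sqrt(45) = 6.7082
d = 35/sqrt(45) = 5.2175

5.2175


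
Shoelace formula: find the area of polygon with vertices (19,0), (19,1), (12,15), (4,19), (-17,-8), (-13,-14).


sum(xi*y_{i+1}) = 19*1 + 19*15 + 12*19 + 4*(-8) - 17*(-14) - 13*0 = 738
sum(yi*x_{i+1}) = 0*19 + 1*12 + 15*4 + 19*(-17) - 8*(-13) - 14*19 = -413
Area = |738 + 413|/2 = 1151/2 = 575.5000

575.5000 sq units


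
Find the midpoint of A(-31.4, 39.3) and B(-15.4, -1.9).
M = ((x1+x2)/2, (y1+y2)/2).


Mx = (-31.4 - 15.4)/2 = -46.8/2 = -23.4000
My = (39.3 - 1.9)/2 = 37.4/2 = 18.7000

(-23.4000, 18.7000)


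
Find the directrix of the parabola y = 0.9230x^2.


a = 0.9230
1/(4a) = 0.2709
directrix: y = -0.2709 = -0.2709

y = -0.2709


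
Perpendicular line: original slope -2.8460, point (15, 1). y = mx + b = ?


Perpendicular slope = -1/m1 = -1/(-2.8460) = 0.3514
b2 = y0 - m2*x0 = 1 + 15/(-2.8460) = 1 - 5.2706 = -4.2706

y = 0.3514x - 4.2706


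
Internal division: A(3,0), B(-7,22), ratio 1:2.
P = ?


Px = (1*(-7) + 2*3)/3 = -1/3 = -0.3333
Py = (1*22 + 2*0)/3 = 22/3 = 7.3333

P = (-0.3333, 7.3333)


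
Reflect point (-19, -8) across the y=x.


Reflection rule for y=x: (y, x)
(-19, -8) -> (-8, -19)

(-8, -19)


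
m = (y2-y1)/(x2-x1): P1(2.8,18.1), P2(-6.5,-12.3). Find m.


dy = -12.3 - 18.1 = -30.4
dx = -6.5 - 2.8 = -9.3
m = -30.4/(-9.3) = 3.2688

m = 3.2688


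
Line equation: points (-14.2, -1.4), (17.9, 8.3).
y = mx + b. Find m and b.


m = (9.7)/(32.1) = 0.3022
b = y1 - m*x1 = -1.4 - (9.7*(-14.2))/(32.1) = -1.4 + 4.2910 = 2.8910

y = 0.3022x + 2.8910


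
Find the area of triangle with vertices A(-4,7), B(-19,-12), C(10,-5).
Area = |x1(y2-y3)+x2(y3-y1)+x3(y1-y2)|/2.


-4*(-12+ 5) = 28
-19*(-5-7) = 228
10*(7+ 12) = 190
sum = 446
Area = |446|/2 = 223.0000

223.0000 sq units


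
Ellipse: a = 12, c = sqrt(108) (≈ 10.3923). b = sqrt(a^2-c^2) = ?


b^2 = 12^2 - (sqrt(108))^2 = 144 - 108 = 36
b = sqrt(36) = 6

b = 6


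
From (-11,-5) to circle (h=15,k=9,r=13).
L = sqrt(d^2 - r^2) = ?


d = sqrt((-11-15)^2 + (-5-9)^2) = sqrt(676+196) = 29.5296
L = sqrt(872.0000 - 169) = sqrt(703.0000) = 26.5141

26.5141


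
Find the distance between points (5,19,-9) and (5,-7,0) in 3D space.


dx=0, dy=-26, dz=9
d = sqrt(0+676+81) = sqrt(757) = 27.5136

27.5136


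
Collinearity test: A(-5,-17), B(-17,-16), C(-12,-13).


-5*(-16+ 13) - 17*(-13+ 17) - 12*(-17+ 16)
= 15 - 68 + 12 = -41

No, not collinear (determinant = -41)


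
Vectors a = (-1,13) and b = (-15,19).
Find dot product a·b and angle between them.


a·b = -1*(-15) + 13*19 = 15 + 247 = 262
|a| = sqrt(1+169) = 13.0384
|b| = sqrt(225+361) = 24.2074
cos(theta) = 262/(sqrt(170)*sqrt(586)) = 262/sqrt(99620) = 0.830095
theta = arccos(262/sqrt(99620)) = 33.8915 degrees

a·b = 262, theta = 33.8915 deg


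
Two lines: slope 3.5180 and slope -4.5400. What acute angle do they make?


m1-m2 = 8.058
1+m1*m2 = -14.97172
tan(theta) = |8.058/(-14.97172)| = 0.538215
theta = arctan(|8.058/(-14.97172)|) = 28.2898 degrees (acute angle)

28.2898 degrees


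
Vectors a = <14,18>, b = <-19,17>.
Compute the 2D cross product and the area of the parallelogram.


cross = 14*17 - 18*(-19) = 238 + 342 = 580
Parallelogram area = |580| = 580

cross = 580, parallelogram area = 580


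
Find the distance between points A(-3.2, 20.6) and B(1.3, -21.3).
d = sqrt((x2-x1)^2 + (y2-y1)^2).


dx = 1.3 + 3.2 = 4.5
dy = -21.3 - 20.6 = -41.9
d = sqrt(20.25 + 1755.61) = sqrt(1775.86) = 42.1410

42.1410


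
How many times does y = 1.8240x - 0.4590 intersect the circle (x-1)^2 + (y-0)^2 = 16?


Substitute y = 1.8240x - 0.4590: (x-1)^2 + (1.8240x- 0.4590-0)^2 = 16
Expand to Ax^2 + Bx + C = 0, where b-k = -0.459
A = 1+m^2 = 4.326976
B = 2(m(b-k) - h) = 2(1.8240*(-0.459) - 1) = -3.674432
C = h^2 + (b-k)^2 - r^2 = 1 + 0.210681 - 16 = -14.789319
disc = B^2-4AC = 13.5015 + 255.9721 = 269.4736
disc > 0

2 intersection points


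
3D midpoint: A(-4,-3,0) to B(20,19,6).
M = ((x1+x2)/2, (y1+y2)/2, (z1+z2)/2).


Mx = (-4+20)/2 = 8.0000
My = (-3+19)/2 = 8.0000
Mz = (0+6)/2 = 3.0000

M = (8.0000, 8.0000, 3.0000)


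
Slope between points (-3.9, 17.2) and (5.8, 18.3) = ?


dy = 18.3 - 17.2 = 1.1
dx = 5.8 + 3.9 = 9.7
m = 1.1/9.7 = 0.1134

m = 0.1134


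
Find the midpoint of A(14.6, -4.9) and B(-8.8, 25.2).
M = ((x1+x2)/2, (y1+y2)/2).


Mx = (14.6 - 8.8)/2 = 5.8/2 = 2.9000
My = (-4.9 + 25.2)/2 = 20.3/2 = 10.1500

(2.9000, 10.1500)


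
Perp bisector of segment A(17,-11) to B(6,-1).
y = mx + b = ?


Midpoint = (11.5, -6)
Slope of AB = dy/dx = 10/(-11) = -0.9091
Perp slope = -dx/dy = 11/10 = 1.1000
b = My - (perp slope)*Mx = -6 + (-11*11.5)/10 = -6 - 12.6500 = -18.6500

y = 1.1000x - 18.6500


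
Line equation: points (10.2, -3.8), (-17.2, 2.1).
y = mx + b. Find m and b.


m = (5.9)/(-27.4) = -0.2153
b = y1 - m*x1 = -3.8 - (5.9*10.2)/(-27.4) = -3.8 + 2.1964 = -1.6036

y = -0.2153x - 1.6036


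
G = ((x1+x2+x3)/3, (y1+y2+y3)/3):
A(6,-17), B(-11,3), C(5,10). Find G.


Gx = (6- 11+5)/3 = 0/3 = 0
Gy = (-17+3+10)/3 = -4/3 = -1.3333

G = (0, -1.3333)


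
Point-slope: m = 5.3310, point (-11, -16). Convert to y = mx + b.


y + 16 = 5.3310(x + 11)
y = 5.3310x - 16 - 5.3310*(-11)
y = 5.3310x + 42.6410

y = 5.3310x + 42.6410


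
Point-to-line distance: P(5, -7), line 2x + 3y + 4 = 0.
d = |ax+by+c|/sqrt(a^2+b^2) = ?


|2*5 + 3*(-7) + 4| = |-7| = 7
sqrt(4 + 9) = sqrt(13) = 3.6056
d = 7/sqrt(13) = 1.9415

1.9415


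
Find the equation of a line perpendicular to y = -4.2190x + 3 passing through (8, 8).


Perpendicular slope = -1/m1 = -1/(-4.2190) = 0.2370
b2 = y0 - m2*x0 = 8 + 8/(-4.2190) = 8 - 1.8962 = 6.1038

y = 0.2370x + 6.1038


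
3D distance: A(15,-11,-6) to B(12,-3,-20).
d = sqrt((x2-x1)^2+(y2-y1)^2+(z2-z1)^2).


dx=-3, dy=8, dz=-14
d = sqrt(9+64+196) = sqrt(269) = 16.4012

16.4012


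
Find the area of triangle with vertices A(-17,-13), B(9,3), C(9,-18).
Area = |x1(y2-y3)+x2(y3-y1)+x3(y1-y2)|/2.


-17*(3+ 18) = -357
9*(-18+ 13) = -45
9*(-13-3) = -144
sum = -546
Area = |-546|/2 = 273.0000

273.0000 sq units


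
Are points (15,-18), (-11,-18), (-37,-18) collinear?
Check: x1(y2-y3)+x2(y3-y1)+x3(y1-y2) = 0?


15*(-18+ 18) - 11*(-18+ 18) - 37*(-18+ 18)
= 0 + 0 + 0 = 0

Yes, collinear (determinant = 0)


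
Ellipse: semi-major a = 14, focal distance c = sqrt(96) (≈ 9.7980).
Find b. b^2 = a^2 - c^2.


b^2 = 14^2 - (sqrt(96))^2 = 196 - 96 = 100
b = sqrt(100) = 10

b = 10


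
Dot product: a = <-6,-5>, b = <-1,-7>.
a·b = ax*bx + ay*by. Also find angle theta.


a·b = -6*(-1) - 5*(-7) = 6 + 35 = 41
|a| = sqrt(36+25) = 7.8102
|b| = sqrt(1+49) = 7.0711
cos(theta) = 41/(sqrt(61)*sqrt(50)) = 41/sqrt(3050) = 0.742393
theta = arccos(41/sqrt(3050)) = 42.0643 degrees

a·b = 41, theta = 42.0643 deg


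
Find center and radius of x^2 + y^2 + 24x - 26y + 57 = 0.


h = -D/2 = -24/2 = -12
k = -E/2 = 26/2 = 13
r^2 = h^2 + k^2 - F = 144 + 169 - 57 = 256
r = 16

Center (-12, 13), radius = 16


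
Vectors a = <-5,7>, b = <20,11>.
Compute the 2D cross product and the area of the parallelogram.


cross = -5*11 - 7*20 = -55 - 140 = -195
Parallelogram area = |-195| = 195

cross = -195, parallelogram area = 195


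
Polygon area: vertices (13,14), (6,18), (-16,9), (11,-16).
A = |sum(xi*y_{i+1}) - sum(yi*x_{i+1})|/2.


sum(xi*y_{i+1}) = 13*18 + 6*9 - 16*(-16) + 11*14 = 698
sum(yi*x_{i+1}) = 14*6 + 18*(-16) + 9*11 - 16*13 = -313
Area = |698 + 313|/2 = 1011/2 = 505.5000

505.5000 sq units


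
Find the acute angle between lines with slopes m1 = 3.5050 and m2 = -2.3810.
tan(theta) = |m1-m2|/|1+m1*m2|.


m1-m2 = 5.886
1+m1*m2 = -7.345405
tan(theta) = |5.886/(-7.345405)| = 0.801317
theta = arctan(|5.886/(-7.345405)|) = 38.7058 degrees (acute angle)

38.7058 degrees


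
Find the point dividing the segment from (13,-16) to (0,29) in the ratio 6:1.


Px = (6*0 + 1*13)/7 = 13/7 = 1.8571
Py = (6*29 + 1*(-16))/7 = 158/7 = 22.5714

P = (1.8571, 22.5714)


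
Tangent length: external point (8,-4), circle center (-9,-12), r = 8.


d = sqrt((8+ 9)^2 + (-4+ 12)^2) = sqrt(289+64) = 18.7883
L = sqrt(353.0000 - 64) = sqrt(289.0000) = 17.0000

17.0000


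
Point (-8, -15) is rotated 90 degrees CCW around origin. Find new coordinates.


cos(90) = 0, sin(90) = 1
x' = -8*0 + 15*1 = 15
y' = -8*1 - 15*0 = -8

(15, -8)


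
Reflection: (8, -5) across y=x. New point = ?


Reflection rule for y=x: (y, x)
(8, -5) -> (-5, 8)

(-5, 8)


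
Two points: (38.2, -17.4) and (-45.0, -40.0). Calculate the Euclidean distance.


dx = -45.0 - 38.2 = -83.2
dy = -40.0 + 17.4 = -22.6
d = sqrt(6922.24 + 510.76) = sqrt(7433) = 86.2148

86.2148


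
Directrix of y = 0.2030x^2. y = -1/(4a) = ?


a = 0.2030
1/(4a) = 1.2315
directrix: y = -1.2315 = -1.2315

y = -1.2315


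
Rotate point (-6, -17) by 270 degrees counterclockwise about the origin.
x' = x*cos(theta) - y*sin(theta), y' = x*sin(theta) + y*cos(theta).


cos(270) = 0, sin(270) = -1
x' = -6*0 + 17*(-1) = -17
y' = -6*(-1) - 17*0 = 6

(-17, 6)


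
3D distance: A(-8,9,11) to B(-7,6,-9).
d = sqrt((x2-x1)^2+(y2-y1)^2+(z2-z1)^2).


dx=1, dy=-3, dz=-20
d = sqrt(1+9+400) = sqrt(410) = 20.2485

20.2485


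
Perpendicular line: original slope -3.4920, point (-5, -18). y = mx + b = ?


Perpendicular slope = -1/m1 = -1/(-3.4920) = 0.2864
b2 = y0 - m2*x0 = -18 - 5/(-3.4920) = -18 + 1.4318 = -16.5682

y = 0.2864x - 16.5682


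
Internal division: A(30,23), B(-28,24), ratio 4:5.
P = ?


Px = (4*(-28) + 5*30)/9 = 38/9 = 4.2222
Py = (4*24 + 5*23)/9 = 211/9 = 23.4444

P = (4.2222, 23.4444)


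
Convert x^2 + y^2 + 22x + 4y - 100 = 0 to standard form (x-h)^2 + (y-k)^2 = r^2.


h = -D/2 = -22/2 = -11
k = -E/2 = -4/2 = -2
r^2 = h^2 + k^2 - F = 121 + 4 + 100 = 225
r = 15

Center (-11, -2), radius = 15


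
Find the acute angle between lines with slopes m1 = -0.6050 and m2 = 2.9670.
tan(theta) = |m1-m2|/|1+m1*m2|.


m1-m2 = -3.572
1+m1*m2 = -0.795035
tan(theta) = |-3.572/(-0.795035)| = 4.492884
theta = arctan(|-3.572/(-0.795035)|) = 77.4520 degrees (acute angle)

77.4520 degrees


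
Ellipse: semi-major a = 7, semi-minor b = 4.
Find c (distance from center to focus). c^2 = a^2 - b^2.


c^2 = 7^2 - 4^2 = 49 - 16 = 33
c = sqrt(33) = 5.7446

c = 5.7446


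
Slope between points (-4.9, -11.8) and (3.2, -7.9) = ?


dy = -7.9 + 11.8 = 3.9
dx = 3.2 + 4.9 = 8.1
m = 3.9/8.1 = 0.4815

m = 0.4815


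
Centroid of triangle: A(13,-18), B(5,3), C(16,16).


Gx = (13+5+16)/3 = 34/3 = 11.3333
Gy = (-18+3+16)/3 = 1/3 = 0.3333

G = (11.3333, 0.3333)


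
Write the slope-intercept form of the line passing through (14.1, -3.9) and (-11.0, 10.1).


m = (14.0)/(-25.1) = -0.5578
b = y1 - m*x1 = -3.9 - (14.0*14.1)/(-25.1) = -3.9 + 7.8645 = 3.9645

y = -0.5578x + 3.9645


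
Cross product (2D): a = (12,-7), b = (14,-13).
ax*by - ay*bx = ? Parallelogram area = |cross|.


cross = 12*(-13) + 7*14 = -156 + 98 = -58
Parallelogram area = |-58| = 58

cross = -58, parallelogram area = 58


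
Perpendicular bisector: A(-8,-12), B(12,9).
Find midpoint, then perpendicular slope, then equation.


Midpoint = (2, -1.5)
Slope of AB = dy/dx = 21/20 = 1.0500
Perp slope = -dx/dy = -20/21 = -0.9524
b = My - (perp slope)*Mx = -1.5 + (20*2)/21 = -1.5 + 1.9048 = 0.4048

y = -0.9524x + 0.4048


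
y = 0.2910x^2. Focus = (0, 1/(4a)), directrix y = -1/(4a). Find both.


a = 0.2910
1/(4a) = 0.8591
Focus = (0, 0.8591)
Directrix: y = -0.8591

Focus = (0, 0.8591), Directrix: y = -0.8591


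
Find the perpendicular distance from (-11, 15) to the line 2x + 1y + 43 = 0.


|2*(-11) + 1*15 + 43| = |36| = 36
sqrt(4 + 1) = sqrt(5) = 2.2361
d = 36/sqrt(5) = 16.0997

16.0997


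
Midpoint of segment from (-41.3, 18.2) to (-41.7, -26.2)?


Mx = (-41.3 - 41.7)/2 = -83.0/2 = -41.5000
My = (18.2 - 26.2)/2 = -8.0/2 = -4.0000

(-41.5000, -4.0000)


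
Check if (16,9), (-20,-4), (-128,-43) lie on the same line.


16*(-4+ 43) - 20*(-43-9) - 128*(9+ 4)
= 624 + 1040 - 1664 = 0

Yes, collinear (determinant = 0)


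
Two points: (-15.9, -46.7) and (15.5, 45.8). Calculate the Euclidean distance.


dx = 15.5 + 15.9 = 31.4
dy = 45.8 + 46.7 = 92.5
d = sqrt(985.96 + 8556.25) = sqrt(9542.21) = 97.6842

97.6842


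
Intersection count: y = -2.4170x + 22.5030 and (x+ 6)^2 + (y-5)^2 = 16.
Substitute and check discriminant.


Substitute y = -2.4170x + 22.5030: (x+ 6)^2 + (-2.4170x+22.5030-5)^2 = 16
Expand to Ax^2 + Bx + C = 0, where b-k = 17.503
A = 1+m^2 = 6.841889
B = 2(m(b-k) - h) = 2(-2.4170*17.503 + 6) = -72.609502
C = h^2 + (b-k)^2 - r^2 = 36 + 306.355009 - 16 = 326.355009
disc = B^2-4AC = 5272.1398 - 8931.5390 = -3659.3992
disc < 0

0 intersection points


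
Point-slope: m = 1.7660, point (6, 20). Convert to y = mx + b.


y - 20 = 1.7660(x - 6)
y = 1.7660x + 20 - 1.7660*6
y = 1.7660x + 9.4040

y = 1.7660x + 9.4040


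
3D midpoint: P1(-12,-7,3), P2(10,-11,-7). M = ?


Mx = (-12+10)/2 = -1.0000
My = (-7- 11)/2 = -9.0000
Mz = (3- 7)/2 = -2.0000

M = (-1.0000, -9.0000, -2.0000)


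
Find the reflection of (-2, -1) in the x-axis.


Reflection rule for x-axis: (x, -y)
(-2, -1) -> (-2, 1)

(-2, 1)


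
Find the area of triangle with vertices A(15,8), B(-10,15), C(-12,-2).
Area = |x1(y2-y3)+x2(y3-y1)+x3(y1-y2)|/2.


15*(15+ 2) = 255
-10*(-2-8) = 100
-12*(8-15) = 84
sum = 439
Area = |439|/2 = 219.5000

219.5000 sq units


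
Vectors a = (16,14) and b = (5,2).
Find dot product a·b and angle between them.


a·b = 16*5 + 14*2 = 80 + 28 = 108
|a| = sqrt(256+196) = 21.2603
|b| = sqrt(25+4) = 5.3852
cos(theta) = 108/(sqrt(452)*sqrt(29)) = 108/sqrt(13108) = 0.943312
theta = arccos(108/sqrt(13108)) = 19.3845 degrees

a·b = 108, theta = 19.3845 deg


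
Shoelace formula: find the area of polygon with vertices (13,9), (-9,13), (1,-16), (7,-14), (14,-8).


sum(xi*y_{i+1}) = 13*13 - 9*(-16) + 1*(-14) + 7*(-8) + 14*9 = 369
sum(yi*x_{i+1}) = 9*(-9) + 13*1 - 16*7 - 14*14 - 8*13 = -480
Area = |369 + 480|/2 = 849/2 = 424.5000

424.5000 sq units


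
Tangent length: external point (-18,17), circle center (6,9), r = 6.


d = sqrt((-18-6)^2 + (17-9)^2) = sqrt(576+64) = 25.2982
L = sqrt(640.0000 - 36) = sqrt(604.0000) = 24.5764

24.5764


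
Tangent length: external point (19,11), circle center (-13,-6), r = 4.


d = sqrt((19+ 13)^2 + (11+ 6)^2) = sqrt(1024+289) = 36.2353
L = sqrt(1313.0000 - 16) = sqrt(1297.0000) = 36.0139

36.0139


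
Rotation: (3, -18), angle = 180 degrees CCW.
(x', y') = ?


cos(180) = -1, sin(180) = 0
x' = 3*(-1) + 18*0 = -3
y' = 3*0 - 18*(-1) = 18

(-3, 18)


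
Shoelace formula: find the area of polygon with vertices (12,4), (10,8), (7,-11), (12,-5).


sum(xi*y_{i+1}) = 12*8 + 10*(-11) + 7*(-5) + 12*4 = -1
sum(yi*x_{i+1}) = 4*10 + 8*7 - 11*12 - 5*12 = -96
Area = |-1 + 96|/2 = 95/2 = 47.5000

47.5000 sq units


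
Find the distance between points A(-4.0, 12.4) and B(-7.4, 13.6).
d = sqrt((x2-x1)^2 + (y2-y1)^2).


dx = -7.4 + 4.0 = -3.4
dy = 13.6 - 12.4 = 1.2
d = sqrt(11.56 + 1.44) = sqrt(13.0) = 3.6056

3.6056


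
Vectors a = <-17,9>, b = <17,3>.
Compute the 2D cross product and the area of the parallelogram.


cross = -17*3 - 9*17 = -51 - 153 = -204
Parallelogram area = |-204| = 204

cross = -204, parallelogram area = 204


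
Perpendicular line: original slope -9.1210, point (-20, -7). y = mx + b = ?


Perpendicular slope = -1/m1 = -1/(-9.1210) = 0.1096
b2 = y0 - m2*x0 = -7 - 20/(-9.1210) = -7 + 2.1927 = -4.8073

y = 0.1096x - 4.8073


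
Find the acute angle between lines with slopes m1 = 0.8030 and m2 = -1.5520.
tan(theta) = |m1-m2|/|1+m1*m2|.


m1-m2 = 2.355
1+m1*m2 = -0.246256
tan(theta) = |2.355/(-0.246256)| = 9.563219
theta = arctan(|2.355/(-0.246256)|) = 84.0304 degrees (acute angle)

84.0304 degrees


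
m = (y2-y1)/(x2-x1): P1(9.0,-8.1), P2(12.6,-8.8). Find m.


dy = -8.8 + 8.1 = -0.7
dx = 12.6 - 9.0 = 3.6
m = -0.7/3.6 = -0.1944

m = -0.1944


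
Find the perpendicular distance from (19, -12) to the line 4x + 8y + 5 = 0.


|4*19 + 8*(-12) + 5| = |-15| = 15
sqrt(16 + 64) = sqrt(80) = 8.9443
d = 15/sqrt(80) = 1.6771

1.6771


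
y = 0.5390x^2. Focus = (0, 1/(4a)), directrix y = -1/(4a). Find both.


a = 0.5390
1/(4a) = 0.4638
Focus = (0, 0.4638)
Directrix: y = -0.4638

Focus = (0, 0.4638), Directrix: y = -0.4638


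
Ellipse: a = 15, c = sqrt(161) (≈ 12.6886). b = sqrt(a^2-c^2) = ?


b^2 = 15^2 - (sqrt(161))^2 = 225 - 161 = 64
b = sqrt(64) = 8

b = 8


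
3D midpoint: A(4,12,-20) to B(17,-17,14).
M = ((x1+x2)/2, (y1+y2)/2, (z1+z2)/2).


Mx = (4+17)/2 = 10.5000
My = (12- 17)/2 = -2.5000
Mz = (-20+14)/2 = -3.0000

M = (10.5000, -2.5000, -3.0000)


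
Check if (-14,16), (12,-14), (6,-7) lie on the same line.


-14*(-14+ 7) + 12*(-7-16) + 6*(16+ 14)
= 98 - 276 + 180 = 2

No, not collinear (determinant = 2)


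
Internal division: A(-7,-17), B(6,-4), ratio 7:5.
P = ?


Px = (7*6 + 5*(-7))/12 = 7/12 = 0.5833
Py = (7*(-4) + 5*(-17))/12 = -113/12 = -9.4167

P = (0.5833, -9.4167)


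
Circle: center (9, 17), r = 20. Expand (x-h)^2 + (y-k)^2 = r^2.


(x-9)^2 + (y-17)^2 = 20^2
D = -2h = -18, E = -2k = -34
F = h^2+k^2-r^2 = 81+289-400 = -30

x^2 + y^2 - 18x - 34y - 30 = 0


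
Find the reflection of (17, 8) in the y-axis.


Reflection rule for y-axis: (-x, y)
(17, 8) -> (-17, 8)

(-17, 8)


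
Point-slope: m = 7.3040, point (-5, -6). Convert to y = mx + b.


y + 6 = 7.3040(x + 5)
y = 7.3040x - 6 - 7.3040*(-5)
y = 7.3040x + 30.5200

y = 7.3040x + 30.5200


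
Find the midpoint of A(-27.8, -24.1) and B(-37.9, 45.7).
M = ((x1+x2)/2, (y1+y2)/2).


Mx = (-27.8 - 37.9)/2 = -65.7/2 = -32.8500
My = (-24.1 + 45.7)/2 = 21.6/2 = 10.8000

(-32.8500, 10.8000)


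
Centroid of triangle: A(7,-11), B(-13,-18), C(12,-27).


Gx = (7- 13+12)/3 = 6/3 = 2.0000
Gy = (-11- 18- 27)/3 = -56/3 = -18.6667

G = (2.0000, -18.6667)


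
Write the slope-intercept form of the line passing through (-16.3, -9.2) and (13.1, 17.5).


m = (26.7)/(29.4) = 0.9082
b = y1 - m*x1 = -9.2 - (26.7*(-16.3))/(29.4) = -9.2 + 14.8031 = 5.6031

y = 0.9082x + 5.6031


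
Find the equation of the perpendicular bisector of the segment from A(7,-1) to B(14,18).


Midpoint = (10.5, 8.5)
Slope of AB = dy/dx = 19/7 = 2.7143
Perp slope = -dx/dy = -7/19 = -0.3684
b = My - (perp slope)*Mx = 8.5 + (7*10.5)/19 = 8.5 + 3.8684 = 12.3684

y = -0.3684x + 12.3684


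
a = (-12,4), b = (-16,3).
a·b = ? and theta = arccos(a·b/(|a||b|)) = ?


a·b = -12*(-16) + 4*3 = 192 + 12 = 204
|a| = sqrt(144+16) = 12.6491
|b| = sqrt(256+9) = 16.2788
cos(theta) = 204/(sqrt(160)*sqrt(265)) = 204/sqrt(42400) = 0.990712
theta = arccos(204/sqrt(42400)) = 7.8153 degrees

a·b = 204, theta = 7.8153 deg


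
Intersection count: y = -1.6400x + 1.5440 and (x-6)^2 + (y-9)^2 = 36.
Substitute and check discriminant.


Substitute y = -1.6400x + 1.5440: (x-6)^2 + (-1.6400x+1.5440-9)^2 = 36
Expand to Ax^2 + Bx + C = 0, where b-k = -7.456
A = 1+m^2 = 3.6896
B = 2(m(b-k) - h) = 2(-1.6400*(-7.456) - 6) = 12.45568
C = h^2 + (b-k)^2 - r^2 = 36 + 55.591936 - 36 = 55.591936
disc = B^2-4AC = 155.1440 - 820.4480 = -665.3040
disc < 0

0 intersection points


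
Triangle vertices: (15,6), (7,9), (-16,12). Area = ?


15*(9-12) = -45
7*(12-6) = 42
-16*(6-9) = 48
sum = 45
Area = |45|/2 = 22.5000

22.5000 sq units


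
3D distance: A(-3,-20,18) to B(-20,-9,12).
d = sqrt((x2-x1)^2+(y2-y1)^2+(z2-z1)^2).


dx=-17, dy=11, dz=-6
d = sqrt(289+121+36) = sqrt(446) = 21.1187

21.1187


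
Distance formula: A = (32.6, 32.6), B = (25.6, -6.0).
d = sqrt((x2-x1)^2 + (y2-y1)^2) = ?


dx = 25.6 - 32.6 = -7.0
dy = -6.0 - 32.6 = -38.6
d = sqrt(49.0 + 1489.96) = sqrt(1538.96) = 39.2296

39.2296


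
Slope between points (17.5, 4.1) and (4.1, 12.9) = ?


dy = 12.9 - 4.1 = 8.8
dx = 4.1 - 17.5 = -13.4
m = 8.8/(-13.4) = -0.6567

m = -0.6567


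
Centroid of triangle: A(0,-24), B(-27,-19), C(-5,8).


Gx = (0- 27- 5)/3 = -32/3 = -10.6667
Gy = (-24- 19+8)/3 = -35/3 = -11.6667

G = (-10.6667, -11.6667)


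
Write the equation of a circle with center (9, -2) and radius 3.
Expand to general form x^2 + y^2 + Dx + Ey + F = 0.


(x-9)^2 + (y+ 2)^2 = 3^2
D = -2h = -18, E = -2k = 4
F = h^2+k^2-r^2 = 81+4-9 = 76

x^2 + y^2 - 18x + 4y + 76 = 0


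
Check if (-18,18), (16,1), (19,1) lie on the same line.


-18*(1-1) + 16*(1-18) + 19*(18-1)
= 0 - 272 + 323 = 51

No, not collinear (determinant = 51)


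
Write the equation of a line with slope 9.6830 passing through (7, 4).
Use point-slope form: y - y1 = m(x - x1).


y - 4 = 9.6830(x - 7)
y = 9.6830x + 4 - 9.6830*7
y = 9.6830x - 63.7810

y = 9.6830x - 63.7810


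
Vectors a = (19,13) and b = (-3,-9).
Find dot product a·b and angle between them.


a·b = 19*(-3) + 13*(-9) = -57 - 117 = -174
|a| = sqrt(361+169) = 23.0217
|b| = sqrt(9+81) = 9.4868
cos(theta) = -174/(sqrt(530)*sqrt(90)) = -174/sqrt(47700) = -0.796691
theta = arccos(-174/sqrt(47700)) = 142.8153 degrees

a·b = -174, theta = 142.8153 deg


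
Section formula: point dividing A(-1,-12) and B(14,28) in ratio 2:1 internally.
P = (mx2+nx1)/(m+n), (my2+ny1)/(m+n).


Px = (2*14 + 1*(-1))/3 = 27/3 = 9.0000
Py = (2*28 + 1*(-12))/3 = 44/3 = 14.6667

P = (9.0000, 14.6667)


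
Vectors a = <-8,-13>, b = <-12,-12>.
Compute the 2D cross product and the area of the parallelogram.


cross = -8*(-12) + 13*(-12) = 96 - 156 = -60
Parallelogram area = |-60| = 60

cross = -60, parallelogram area = 60


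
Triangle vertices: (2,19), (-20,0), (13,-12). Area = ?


2*(0+ 12) = 24
-20*(-12-19) = 620
13*(19-0) = 247
sum = 891
Area = |891|/2 = 445.5000

445.5000 sq units


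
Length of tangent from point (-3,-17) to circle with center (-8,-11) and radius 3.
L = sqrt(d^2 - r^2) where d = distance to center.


d = sqrt((-3+ 8)^2 + (-17+ 11)^2) = sqrt(25+36) = 7.8102
L = sqrt(61.0000 - 9) = sqrt(52.0000) = 7.2111

7.2111


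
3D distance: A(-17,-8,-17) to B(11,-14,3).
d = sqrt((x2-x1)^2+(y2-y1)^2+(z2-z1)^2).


dx=28, dy=-6, dz=20
d = sqrt(784+36+400) = sqrt(1220) = 34.9285

34.9285


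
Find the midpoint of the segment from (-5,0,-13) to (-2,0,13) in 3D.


Mx = (-5- 2)/2 = -3.5000
My = (0+0)/2 = 0
Mz = (-13+13)/2 = 0

M = (-3.5000, 0, 0)


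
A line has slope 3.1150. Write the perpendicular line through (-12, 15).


Perpendicular slope = -1/m1 = -1/3.1150 = -0.3210
b2 = y0 - m2*x0 = 15 - 12/3.1150 = 15 - 3.8523 = 11.1477

y = -0.3210x + 11.1477
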